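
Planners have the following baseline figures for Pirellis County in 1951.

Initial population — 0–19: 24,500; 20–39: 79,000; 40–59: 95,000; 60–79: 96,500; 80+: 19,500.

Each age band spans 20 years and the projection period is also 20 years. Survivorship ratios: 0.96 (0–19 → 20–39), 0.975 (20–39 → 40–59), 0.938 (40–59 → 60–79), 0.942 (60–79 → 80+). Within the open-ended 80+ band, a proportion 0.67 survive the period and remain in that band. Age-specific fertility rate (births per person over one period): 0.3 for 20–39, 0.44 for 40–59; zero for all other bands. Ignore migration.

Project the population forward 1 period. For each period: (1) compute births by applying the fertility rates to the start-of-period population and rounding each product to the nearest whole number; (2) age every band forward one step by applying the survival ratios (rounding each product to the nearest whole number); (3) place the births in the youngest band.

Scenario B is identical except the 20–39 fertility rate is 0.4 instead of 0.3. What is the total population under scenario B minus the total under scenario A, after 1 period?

7900

Call the groups 1 to 5, youngest first.
After projecting period 1:
Births: 79000 × 0.3 = 23700, 95000 × 0.44 = 41800 → 65500
Group 2: 24500 × 0.96 = 23520
Group 3: 79000 × 0.975 = 77025
Group 4: 95000 × 0.938 = 89110
Group 5: 96500 × 0.942 + 19500 × 0.67 = 90903 + 13065 = 103968
Giving 65500 / 23520 / 77025 / 89110 / 103968.
Scenario A total after 1 period: 359123
Scenario B projection —
After projecting period 1:
Births: 79000 × 0.4 = 31600, 95000 × 0.44 = 41800 → 73400
Group 2: 24500 × 0.96 = 23520
Group 3: 79000 × 0.975 = 77025
Group 4: 95000 × 0.938 = 89110
Group 5: 96500 × 0.942 + 19500 × 0.67 = 90903 + 13065 = 103968
Giving 73400 / 23520 / 77025 / 89110 / 103968.
Scenario B total after 1 period: 367023
Difference B − A = 367023 − 359123 = 7900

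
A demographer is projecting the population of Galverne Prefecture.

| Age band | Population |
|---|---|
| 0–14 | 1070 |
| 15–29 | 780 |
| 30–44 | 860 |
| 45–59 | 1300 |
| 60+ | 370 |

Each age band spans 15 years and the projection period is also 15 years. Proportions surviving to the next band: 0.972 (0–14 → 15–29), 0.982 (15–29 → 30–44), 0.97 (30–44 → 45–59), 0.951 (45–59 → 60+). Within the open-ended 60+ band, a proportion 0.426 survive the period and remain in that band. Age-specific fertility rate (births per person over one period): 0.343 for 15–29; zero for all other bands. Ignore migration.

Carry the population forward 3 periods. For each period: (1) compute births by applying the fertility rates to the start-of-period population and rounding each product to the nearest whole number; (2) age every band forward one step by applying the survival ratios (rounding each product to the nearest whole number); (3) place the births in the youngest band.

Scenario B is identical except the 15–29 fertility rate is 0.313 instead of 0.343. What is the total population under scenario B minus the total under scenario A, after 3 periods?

(Bands numbered youngest = 1 to oldest = 5.)
Period 1:
Births: 780 × 0.343 = 268
Band 2: 1070 × 0.972 = 1040
Band 3: 780 × 0.982 = 766
Band 4: 860 × 0.97 = 834
Band 5: 1300 × 0.951 + 370 × 0.426 = 1236 + 158 = 1394
→ [268, 1040, 766, 834, 1394]
Period 2:
Births: 1040 × 0.343 = 357
Band 2: 268 × 0.972 = 260
Band 3: 1040 × 0.982 = 1021
Band 4: 766 × 0.97 = 743
Band 5: 834 × 0.951 + 1394 × 0.426 = 793 + 594 = 1387
→ [357, 260, 1021, 743, 1387]
Period 3:
Births: 260 × 0.343 = 89
Band 2: 357 × 0.972 = 347
Band 3: 260 × 0.982 = 255
Band 4: 1021 × 0.97 = 990
Band 5: 743 × 0.951 + 1387 × 0.426 = 707 + 591 = 1298
→ [89, 347, 255, 990, 1298]
Scenario A total after 3 periods: 2979
Scenario B projection —
Period 1:
Births: 780 × 0.313 = 244
Band 2: 1070 × 0.972 = 1040
Band 3: 780 × 0.982 = 766
Band 4: 860 × 0.97 = 834
Band 5: 1300 × 0.951 + 370 × 0.426 = 1236 + 158 = 1394
→ [244, 1040, 766, 834, 1394]
Period 2:
Births: 1040 × 0.313 = 326
Band 2: 244 × 0.972 = 237
Band 3: 1040 × 0.982 = 1021
Band 4: 766 × 0.97 = 743
Band 5: 834 × 0.951 + 1394 × 0.426 = 793 + 594 = 1387
→ [326, 237, 1021, 743, 1387]
Period 3:
Births: 237 × 0.313 = 74
Band 2: 326 × 0.972 = 317
Band 3: 237 × 0.982 = 233
Band 4: 1021 × 0.97 = 990
Band 5: 743 × 0.951 + 1387 × 0.426 = 707 + 591 = 1298
→ [74, 317, 233, 990, 1298]
Scenario B total after 3 periods: 2912
Difference B − A = 2912 − 2979 = -67

-67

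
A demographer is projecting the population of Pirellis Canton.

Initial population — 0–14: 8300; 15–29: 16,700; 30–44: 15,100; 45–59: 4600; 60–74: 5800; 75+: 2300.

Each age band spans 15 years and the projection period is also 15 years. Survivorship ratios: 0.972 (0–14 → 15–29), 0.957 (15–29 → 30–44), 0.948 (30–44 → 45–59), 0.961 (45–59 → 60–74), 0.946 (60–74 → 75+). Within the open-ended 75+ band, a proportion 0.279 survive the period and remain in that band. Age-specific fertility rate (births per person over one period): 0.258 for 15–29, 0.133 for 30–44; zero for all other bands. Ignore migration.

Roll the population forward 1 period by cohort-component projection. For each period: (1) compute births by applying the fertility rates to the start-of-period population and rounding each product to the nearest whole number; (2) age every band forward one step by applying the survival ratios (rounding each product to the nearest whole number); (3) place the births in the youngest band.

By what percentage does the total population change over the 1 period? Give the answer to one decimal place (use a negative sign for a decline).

Period 1.
Births: 16700 * 0.258 = 4309 ; 15100 * 0.133 = 2008 ⇒ total 6317
15–29: 8300 * 0.972 = 8068
30–44: 16700 * 0.957 = 15982
45–59: 15100 * 0.948 = 14315
60–74: 4600 * 0.961 = 4421
75+: 5800 * 0.946 + 2300 * 0.279 = 5487 + 642 = 6129
→ [6317, 8068, 15982, 14315, 4421, 6129]
Total: 52800 → 55232; change = 2432; percentage change = 4.6%

4.6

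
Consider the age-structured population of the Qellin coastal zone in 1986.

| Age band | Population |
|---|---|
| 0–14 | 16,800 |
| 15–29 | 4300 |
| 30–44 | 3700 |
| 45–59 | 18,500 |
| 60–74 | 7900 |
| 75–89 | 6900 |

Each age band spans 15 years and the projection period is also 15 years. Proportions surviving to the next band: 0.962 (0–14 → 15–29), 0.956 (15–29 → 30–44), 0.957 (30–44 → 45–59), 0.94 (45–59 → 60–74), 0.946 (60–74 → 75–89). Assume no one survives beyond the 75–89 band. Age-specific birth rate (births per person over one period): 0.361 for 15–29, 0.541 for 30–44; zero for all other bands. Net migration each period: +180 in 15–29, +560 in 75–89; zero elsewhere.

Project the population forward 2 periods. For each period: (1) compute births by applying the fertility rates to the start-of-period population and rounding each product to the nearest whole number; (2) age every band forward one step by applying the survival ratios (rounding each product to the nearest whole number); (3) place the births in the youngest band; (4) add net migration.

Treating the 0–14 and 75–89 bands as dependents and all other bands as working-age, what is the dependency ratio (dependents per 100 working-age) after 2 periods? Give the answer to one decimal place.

After projecting period 1:
Births: 4300 * 0.361 = 1552, 3700 * 0.541 = 2002 → total 3554
15–29: 16800 * 0.962 = 16162
30–44: 4300 * 0.956 = 4111
45–59: 3700 * 0.957 = 3541
60–74: 18500 * 0.94 = 17390
75–89: 7900 * 0.946 = 7473
Net migration: 15–29 + 180 → 16342; 75–89 + 560 → 8033
Giving 3554 / 16342 / 4111 / 3541 / 17390 / 8033.
After projecting period 2:
Births: 16342 * 0.361 = 5899, 4111 * 0.541 = 2224 → total 8123
15–29: 3554 * 0.962 = 3419
30–44: 16342 * 0.956 = 15623
45–59: 4111 * 0.957 = 3934
60–74: 3541 * 0.94 = 3329
75–89: 17390 * 0.946 = 16451
Net migration: 15–29 + 180 → 3599; 75–89 + 560 → 17011
Giving 8123 / 3599 / 15623 / 3934 / 3329 / 17011.
Dependents (band 0–14 + band 75–89) = 8123 + 17011 = 25134; working-age = 26485; ratio = 25134/26485 × 100 = 94.9

94.9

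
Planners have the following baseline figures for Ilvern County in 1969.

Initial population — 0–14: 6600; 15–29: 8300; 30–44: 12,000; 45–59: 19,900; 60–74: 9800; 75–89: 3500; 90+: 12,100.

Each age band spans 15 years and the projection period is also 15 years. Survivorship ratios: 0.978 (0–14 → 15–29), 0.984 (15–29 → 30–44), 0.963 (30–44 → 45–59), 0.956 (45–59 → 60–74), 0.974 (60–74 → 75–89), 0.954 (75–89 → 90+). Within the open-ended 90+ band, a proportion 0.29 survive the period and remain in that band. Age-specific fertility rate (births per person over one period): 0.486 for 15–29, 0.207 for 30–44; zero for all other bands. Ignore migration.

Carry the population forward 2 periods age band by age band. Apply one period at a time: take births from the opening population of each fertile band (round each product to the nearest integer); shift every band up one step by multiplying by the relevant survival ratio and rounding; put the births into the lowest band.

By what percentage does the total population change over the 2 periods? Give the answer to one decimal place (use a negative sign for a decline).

-8.5

— Period 1 —
Births: 8300 × 0.486 = 4034, 12000 × 0.207 = 2484 ⇒ total 6518
15–29: 6600 × 0.978 = 6455
30–44: 8300 × 0.984 = 8167
45–59: 12000 × 0.963 = 11556
60–74: 19900 × 0.956 = 19024
75–89: 9800 × 0.974 = 9545
90+: 3500 × 0.954 + 12100 × 0.29 = 3339 + 3509 = 6848
→ [6518, 6455, 8167, 11556, 19024, 9545, 6848]
— Period 2 —
Births: 6455 × 0.486 = 3137, 8167 × 0.207 = 1691 ⇒ total 4828
15–29: 6518 × 0.978 = 6375
30–44: 6455 × 0.984 = 6352
45–59: 8167 × 0.963 = 7865
60–74: 11556 × 0.956 = 11048
75–89: 19024 × 0.974 = 18529
90+: 9545 × 0.954 + 6848 × 0.29 = 9106 + 1986 = 11092
→ [4828, 6375, 6352, 7865, 11048, 18529, 11092]
Total: 72200 → 66089; change = -6111; percentage change = -8.5%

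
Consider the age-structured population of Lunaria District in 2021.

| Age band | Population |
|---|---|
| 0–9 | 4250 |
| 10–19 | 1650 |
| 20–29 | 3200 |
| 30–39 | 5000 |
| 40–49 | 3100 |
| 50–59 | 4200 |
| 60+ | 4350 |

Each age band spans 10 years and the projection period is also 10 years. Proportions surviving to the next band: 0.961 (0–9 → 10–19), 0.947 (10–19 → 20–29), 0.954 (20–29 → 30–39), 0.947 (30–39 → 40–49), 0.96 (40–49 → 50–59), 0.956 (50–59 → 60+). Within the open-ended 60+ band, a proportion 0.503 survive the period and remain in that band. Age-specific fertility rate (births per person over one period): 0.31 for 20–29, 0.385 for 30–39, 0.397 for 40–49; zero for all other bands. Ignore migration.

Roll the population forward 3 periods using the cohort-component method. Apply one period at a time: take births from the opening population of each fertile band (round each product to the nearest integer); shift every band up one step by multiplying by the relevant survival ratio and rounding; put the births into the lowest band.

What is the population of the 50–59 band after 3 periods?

2775

Period 1.
Births: 3200 × 0.31 = 992 ; 5000 × 0.385 = 1925 ; 3100 × 0.397 = 1231 ⇒ total 4148
10–19: 4250 × 0.961 = 4084
20–29: 1650 × 0.947 = 1563
30–39: 3200 × 0.954 = 3053
40–49: 5000 × 0.947 = 4735
50–59: 3100 × 0.96 = 2976
60+: 4200 × 0.956 + 4350 × 0.503 = 4015 + 2188 = 6203
Population now: 0–9=4148, 10–19=4084, 20–29=1563, 30–39=3053, 40–49=4735, 50–59=2976, 60+=6203
Period 2.
Births: 1563 × 0.31 = 485 ; 3053 × 0.385 = 1175 ; 4735 × 0.397 = 1880 ⇒ total 3540
10–19: 4148 × 0.961 = 3986
20–29: 4084 × 0.947 = 3868
30–39: 1563 × 0.954 = 1491
40–49: 3053 × 0.947 = 2891
50–59: 4735 × 0.96 = 4546
60+: 2976 × 0.956 + 6203 × 0.503 = 2845 + 3120 = 5965
Population now: 0–9=3540, 10–19=3986, 20–29=3868, 30–39=1491, 40–49=2891, 50–59=4546, 60+=5965
Period 3.
Births: 3868 × 0.31 = 1199 ; 1491 × 0.385 = 574 ; 2891 × 0.397 = 1148 ⇒ total 2921
10–19: 3540 × 0.961 = 3402
20–29: 3986 × 0.947 = 3775
30–39: 3868 × 0.954 = 3690
40–49: 1491 × 0.947 = 1412
50–59: 2891 × 0.96 = 2775
60+: 4546 × 0.956 + 5965 × 0.503 = 4346 + 3000 = 7346
Population now: 0–9=2921, 10–19=3402, 20–29=3775, 30–39=3690, 40–49=1412, 50–59=2775, 60+=7346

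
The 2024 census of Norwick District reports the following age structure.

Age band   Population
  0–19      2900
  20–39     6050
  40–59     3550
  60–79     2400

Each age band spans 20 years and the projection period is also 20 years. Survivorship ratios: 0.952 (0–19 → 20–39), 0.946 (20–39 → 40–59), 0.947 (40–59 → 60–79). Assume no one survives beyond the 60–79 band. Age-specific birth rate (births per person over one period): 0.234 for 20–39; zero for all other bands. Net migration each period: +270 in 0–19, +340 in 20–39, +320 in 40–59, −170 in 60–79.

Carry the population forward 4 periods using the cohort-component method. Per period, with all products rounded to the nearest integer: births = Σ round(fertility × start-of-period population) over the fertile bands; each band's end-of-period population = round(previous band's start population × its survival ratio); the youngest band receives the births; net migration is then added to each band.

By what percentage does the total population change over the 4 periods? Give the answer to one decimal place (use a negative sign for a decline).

-66.3

Numbering the groups 1..4 from youngest to oldest:
After projecting period 1:
Births: 6050 * 0.234 = 1416
Group 2: 2900 * 0.952 = 2761
Group 3: 6050 * 0.946 = 5723
Group 4: 3550 * 0.947 = 3362
Net migration: Group 1 + 270 → 1686; Group 2 + 340 → 3101; Group 3 + 320 → 6043; Group 4 − 170 → 3192
Population now: 0–19=1686, 20–39=3101, 40–59=6043, 60–79=3192
After projecting period 2:
Births: 3101 * 0.234 = 726
Group 2: 1686 * 0.952 = 1605
Group 3: 3101 * 0.946 = 2934
Group 4: 6043 * 0.947 = 5723
Net migration: Group 1 + 270 → 996; Group 2 + 340 → 1945; Group 3 + 320 → 3254; Group 4 − 170 → 5553
Population now: 0–19=996, 20–39=1945, 40–59=3254, 60–79=5553
After projecting period 3:
Births: 1945 * 0.234 = 455
Group 2: 996 * 0.952 = 948
Group 3: 1945 * 0.946 = 1840
Group 4: 3254 * 0.947 = 3082
Net migration: Group 1 + 270 → 725; Group 2 + 340 → 1288; Group 3 + 320 → 2160; Group 4 − 170 → 2912
Population now: 0–19=725, 20–39=1288, 40–59=2160, 60–79=2912
After projecting period 4:
Births: 1288 * 0.234 = 301
Group 2: 725 * 0.952 = 690
Group 3: 1288 * 0.946 = 1218
Group 4: 2160 * 0.947 = 2046
Net migration: Group 1 + 270 → 571; Group 2 + 340 → 1030; Group 3 + 320 → 1538; Group 4 − 170 → 1876
Population now: 0–19=571, 20–39=1030, 40–59=1538, 60–79=1876
Total: 14900 → 5015; change = -9885; percentage change = -66.3%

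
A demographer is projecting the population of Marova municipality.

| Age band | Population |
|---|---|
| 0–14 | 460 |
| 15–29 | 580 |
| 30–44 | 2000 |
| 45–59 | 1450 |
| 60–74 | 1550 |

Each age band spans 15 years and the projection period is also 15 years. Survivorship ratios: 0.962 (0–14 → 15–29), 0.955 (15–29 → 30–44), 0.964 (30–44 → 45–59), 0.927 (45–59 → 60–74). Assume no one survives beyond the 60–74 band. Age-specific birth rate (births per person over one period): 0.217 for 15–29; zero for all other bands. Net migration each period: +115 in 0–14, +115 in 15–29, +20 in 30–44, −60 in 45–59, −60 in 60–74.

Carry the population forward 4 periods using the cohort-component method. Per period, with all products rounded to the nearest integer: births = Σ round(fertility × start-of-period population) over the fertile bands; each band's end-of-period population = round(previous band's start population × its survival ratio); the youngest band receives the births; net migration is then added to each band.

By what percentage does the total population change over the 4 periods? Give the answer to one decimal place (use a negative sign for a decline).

-75.3

Numbering the groups 1..5 from youngest to oldest:
— Period 1 —
Births: 580 × 0.217 = 126
Group 2: 460 × 0.962 = 443
Group 3: 580 × 0.955 = 554
Group 4: 2000 × 0.964 = 1928
Group 5: 1450 × 0.927 = 1344
Net migration: Group 1 + 115 → 241; Group 2 + 115 → 558; Group 3 + 20 → 574; Group 4 − 60 → 1868; Group 5 − 60 → 1284
→ [241, 558, 574, 1868, 1284]
— Period 2 —
Births: 558 × 0.217 = 121
Group 2: 241 × 0.962 = 232
Group 3: 558 × 0.955 = 533
Group 4: 574 × 0.964 = 553
Group 5: 1868 × 0.927 = 1732
Net migration: Group 1 + 115 → 236; Group 2 + 115 → 347; Group 3 + 20 → 553; Group 4 − 60 → 493; Group 5 − 60 → 1672
→ [236, 347, 553, 493, 1672]
— Period 3 —
Births: 347 × 0.217 = 75
Group 2: 236 × 0.962 = 227
Group 3: 347 × 0.955 = 331
Group 4: 553 × 0.964 = 533
Group 5: 493 × 0.927 = 457
Net migration: Group 1 + 115 → 190; Group 2 + 115 → 342; Group 3 + 20 → 351; Group 4 − 60 → 473; Group 5 − 60 → 397
→ [190, 342, 351, 473, 397]
— Period 4 —
Births: 342 × 0.217 = 74
Group 2: 190 × 0.962 = 183
Group 3: 342 × 0.955 = 327
Group 4: 351 × 0.964 = 338
Group 5: 473 × 0.927 = 438
Net migration: Group 1 + 115 → 189; Group 2 + 115 → 298; Group 3 + 20 → 347; Group 4 − 60 → 278; Group 5 − 60 → 378
→ [189, 298, 347, 278, 378]
Total: 6040 → 1490; change = -4550; percentage change = -75.3%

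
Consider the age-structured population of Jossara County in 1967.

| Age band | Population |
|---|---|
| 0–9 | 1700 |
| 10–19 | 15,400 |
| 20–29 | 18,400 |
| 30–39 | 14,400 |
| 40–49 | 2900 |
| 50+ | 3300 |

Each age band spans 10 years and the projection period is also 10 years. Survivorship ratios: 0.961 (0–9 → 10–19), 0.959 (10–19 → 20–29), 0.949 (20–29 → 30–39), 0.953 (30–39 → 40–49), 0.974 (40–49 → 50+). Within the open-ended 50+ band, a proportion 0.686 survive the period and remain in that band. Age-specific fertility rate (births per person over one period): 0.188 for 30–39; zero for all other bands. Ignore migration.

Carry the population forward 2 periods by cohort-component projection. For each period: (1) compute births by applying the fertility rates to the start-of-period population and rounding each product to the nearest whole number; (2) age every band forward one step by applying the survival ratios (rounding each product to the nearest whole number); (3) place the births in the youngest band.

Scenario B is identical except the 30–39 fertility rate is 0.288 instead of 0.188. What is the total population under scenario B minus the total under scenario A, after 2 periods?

3130

(Groups numbered youngest = 1 to oldest = 6.)
Period 1:
Births: 14400 × 0.188 = 2707
Group 2: 1700 × 0.961 = 1634
Group 3: 15400 × 0.959 = 14769
Group 4: 18400 × 0.949 = 17462
Group 5: 14400 × 0.953 = 13723
Group 6: 2900 × 0.974 + 3300 × 0.686 = 2825 + 2264 = 5089
End of period: [2707, 1634, 14769, 17462, 13723, 5089]
Period 2:
Births: 17462 × 0.188 = 3283
Group 2: 2707 × 0.961 = 2601
Group 3: 1634 × 0.959 = 1567
Group 4: 14769 × 0.949 = 14016
Group 5: 17462 × 0.953 = 16641
Group 6: 13723 × 0.974 + 5089 × 0.686 = 13366 + 3491 = 16857
End of period: [3283, 2601, 1567, 14016, 16641, 16857]
Scenario A total after 2 periods: 54965
Scenario B projection —
Period 1:
Births: 14400 × 0.288 = 4147
Group 2: 1700 × 0.961 = 1634
Group 3: 15400 × 0.959 = 14769
Group 4: 18400 × 0.949 = 17462
Group 5: 14400 × 0.953 = 13723
Group 6: 2900 × 0.974 + 3300 × 0.686 = 2825 + 2264 = 5089
End of period: [4147, 1634, 14769, 17462, 13723, 5089]
Period 2:
Births: 17462 × 0.288 = 5029
Group 2: 4147 × 0.961 = 3985
Group 3: 1634 × 0.959 = 1567
Group 4: 14769 × 0.949 = 14016
Group 5: 17462 × 0.953 = 16641
Group 6: 13723 × 0.974 + 5089 × 0.686 = 13366 + 3491 = 16857
End of period: [5029, 3985, 1567, 14016, 16641, 16857]
Scenario B total after 2 periods: 58095
Difference B − A = 58095 − 54965 = 3130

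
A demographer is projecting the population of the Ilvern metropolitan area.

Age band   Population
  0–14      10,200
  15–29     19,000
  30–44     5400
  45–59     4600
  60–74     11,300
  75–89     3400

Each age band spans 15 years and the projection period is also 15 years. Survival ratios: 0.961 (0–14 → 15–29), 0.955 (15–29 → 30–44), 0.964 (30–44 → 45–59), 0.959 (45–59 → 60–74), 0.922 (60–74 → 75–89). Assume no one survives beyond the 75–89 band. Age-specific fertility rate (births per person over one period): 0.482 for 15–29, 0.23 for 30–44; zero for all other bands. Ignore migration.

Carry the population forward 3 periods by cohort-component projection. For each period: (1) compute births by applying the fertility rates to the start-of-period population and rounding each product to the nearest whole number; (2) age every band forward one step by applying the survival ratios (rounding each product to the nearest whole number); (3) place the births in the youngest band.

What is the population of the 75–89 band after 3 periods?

4604

(Bands numbered youngest = 1 to oldest = 6.)
[period 1]
Births: 19000 × 0.482 = 9158  |  5400 × 0.23 = 1242 — total 10400
Band 2: 10200 × 0.961 = 9802
Band 3: 19000 × 0.955 = 18145
Band 4: 5400 × 0.964 = 5206
Band 5: 4600 × 0.959 = 4411
Band 6: 11300 × 0.922 = 10419
Giving 10400 / 9802 / 18145 / 5206 / 4411 / 10419.
[period 2]
Births: 9802 × 0.482 = 4725  |  18145 × 0.23 = 4173 — total 8898
Band 2: 10400 × 0.961 = 9994
Band 3: 9802 × 0.955 = 9361
Band 4: 18145 × 0.964 = 17492
Band 5: 5206 × 0.959 = 4993
Band 6: 4411 × 0.922 = 4067
Giving 8898 / 9994 / 9361 / 17492 / 4993 / 4067.
[period 3]
Births: 9994 × 0.482 = 4817  |  9361 × 0.23 = 2153 — total 6970
Band 2: 8898 × 0.961 = 8551
Band 3: 9994 × 0.955 = 9544
Band 4: 9361 × 0.964 = 9024
Band 5: 17492 × 0.959 = 16775
Band 6: 4993 × 0.922 = 4604
Giving 6970 / 8551 / 9544 / 9024 / 16775 / 4604.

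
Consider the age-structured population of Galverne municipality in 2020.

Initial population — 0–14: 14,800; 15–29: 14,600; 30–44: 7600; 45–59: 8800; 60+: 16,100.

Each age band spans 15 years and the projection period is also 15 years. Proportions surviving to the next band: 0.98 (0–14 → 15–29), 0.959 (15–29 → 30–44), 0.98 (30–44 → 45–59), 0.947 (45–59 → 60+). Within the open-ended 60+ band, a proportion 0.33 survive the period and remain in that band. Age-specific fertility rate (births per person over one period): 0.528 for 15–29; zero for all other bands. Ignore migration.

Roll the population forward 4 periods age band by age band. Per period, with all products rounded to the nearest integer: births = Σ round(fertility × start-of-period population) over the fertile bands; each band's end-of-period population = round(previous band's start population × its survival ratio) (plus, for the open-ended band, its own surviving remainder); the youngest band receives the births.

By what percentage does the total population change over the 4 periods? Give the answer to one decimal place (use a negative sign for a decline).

-34.4

(Bands numbered youngest = 1 to oldest = 5.)
Period 1:
Births: 14600 × 0.528 = 7709
Band 2: 14800 × 0.98 = 14504
Band 3: 14600 × 0.959 = 14001
Band 4: 7600 × 0.98 = 7448
Band 5: 8800 × 0.947 + 16100 × 0.33 = 8334 + 5313 = 13647
Giving 7709 / 14504 / 14001 / 7448 / 13647.
Period 2:
Births: 14504 × 0.528 = 7658
Band 2: 7709 × 0.98 = 7555
Band 3: 14504 × 0.959 = 13909
Band 4: 14001 × 0.98 = 13721
Band 5: 7448 × 0.947 + 13647 × 0.33 = 7053 + 4504 = 11557
Giving 7658 / 7555 / 13909 / 13721 / 11557.
Period 3:
Births: 7555 × 0.528 = 3989
Band 2: 7658 × 0.98 = 7505
Band 3: 7555 × 0.959 = 7245
Band 4: 13909 × 0.98 = 13631
Band 5: 13721 × 0.947 + 11557 × 0.33 = 12994 + 3814 = 16808
Giving 3989 / 7505 / 7245 / 13631 / 16808.
Period 4:
Births: 7505 × 0.528 = 3963
Band 2: 3989 × 0.98 = 3909
Band 3: 7505 × 0.959 = 7197
Band 4: 7245 × 0.98 = 7100
Band 5: 13631 × 0.947 + 16808 × 0.33 = 12909 + 5547 = 18456
Giving 3963 / 3909 / 7197 / 7100 / 18456.
Total: 61900 → 40625; change = -21275; percentage change = -34.4%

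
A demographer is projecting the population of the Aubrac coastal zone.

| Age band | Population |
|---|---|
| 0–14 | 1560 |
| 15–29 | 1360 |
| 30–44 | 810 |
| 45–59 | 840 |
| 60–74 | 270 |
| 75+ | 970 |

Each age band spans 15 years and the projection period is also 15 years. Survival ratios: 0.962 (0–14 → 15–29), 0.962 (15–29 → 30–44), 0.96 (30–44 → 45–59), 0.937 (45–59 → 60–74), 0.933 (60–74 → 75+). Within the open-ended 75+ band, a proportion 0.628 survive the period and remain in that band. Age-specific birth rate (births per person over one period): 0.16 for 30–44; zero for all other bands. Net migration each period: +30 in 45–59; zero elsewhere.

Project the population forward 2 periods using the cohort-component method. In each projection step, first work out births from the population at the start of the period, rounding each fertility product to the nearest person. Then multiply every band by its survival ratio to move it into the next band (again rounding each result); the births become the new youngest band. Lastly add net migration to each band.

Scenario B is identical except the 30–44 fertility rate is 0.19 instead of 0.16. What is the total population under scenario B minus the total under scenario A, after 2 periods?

63

(Bands numbered youngest = 1 to oldest = 6.)
[period 1]
Births: 810 × 0.16 = 130
Band 2: 1560 × 0.962 = 1501
Band 3: 1360 × 0.962 = 1308
Band 4: 810 × 0.96 = 778
Band 5: 840 × 0.937 = 787
Band 6: 270 × 0.933 + 970 × 0.628 = 252 + 609 = 861
Net migration: Band 4 + 30 → 808
→ [130, 1501, 1308, 808, 787, 861]
[period 2]
Births: 1308 × 0.16 = 209
Band 2: 130 × 0.962 = 125
Band 3: 1501 × 0.962 = 1444
Band 4: 1308 × 0.96 = 1256
Band 5: 808 × 0.937 = 757
Band 6: 787 × 0.933 + 861 × 0.628 = 734 + 541 = 1275
Net migration: Band 4 + 30 → 1286
→ [209, 125, 1444, 1286, 757, 1275]
Scenario A total after 2 periods: 5096
Scenario B projection —
[period 1]
Births: 810 × 0.19 = 154
Band 2: 1560 × 0.962 = 1501
Band 3: 1360 × 0.962 = 1308
Band 4: 810 × 0.96 = 778
Band 5: 840 × 0.937 = 787
Band 6: 270 × 0.933 + 970 × 0.628 = 252 + 609 = 861
Net migration: Band 4 + 30 → 808
→ [154, 1501, 1308, 808, 787, 861]
[period 2]
Births: 1308 × 0.19 = 249
Band 2: 154 × 0.962 = 148
Band 3: 1501 × 0.962 = 1444
Band 4: 1308 × 0.96 = 1256
Band 5: 808 × 0.937 = 757
Band 6: 787 × 0.933 + 861 × 0.628 = 734 + 541 = 1275
Net migration: Band 4 + 30 → 1286
→ [249, 148, 1444, 1286, 757, 1275]
Scenario B total after 2 periods: 5159
Difference B − A = 5159 − 5096 = 63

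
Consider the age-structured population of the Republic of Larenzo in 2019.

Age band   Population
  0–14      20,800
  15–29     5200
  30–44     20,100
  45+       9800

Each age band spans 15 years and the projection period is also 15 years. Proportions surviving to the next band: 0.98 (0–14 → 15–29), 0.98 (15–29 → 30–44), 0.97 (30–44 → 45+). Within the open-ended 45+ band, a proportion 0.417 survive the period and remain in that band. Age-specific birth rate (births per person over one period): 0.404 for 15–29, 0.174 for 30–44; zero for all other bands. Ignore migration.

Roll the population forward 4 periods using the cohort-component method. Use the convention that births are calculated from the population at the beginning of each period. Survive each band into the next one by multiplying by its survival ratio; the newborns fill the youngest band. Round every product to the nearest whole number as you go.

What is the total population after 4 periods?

34751

(Bands numbered youngest = 1 to oldest = 4.)
— Period 1 —
Births: 5200 × 0.404 = 2101  |  20100 × 0.174 = 3497 — total 5598
Band 2: 20800 × 0.98 = 20384
Band 3: 5200 × 0.98 = 5096
Band 4: 20100 × 0.97 + 9800 × 0.417 = 19497 + 4087 = 23584
Population now: 0–14=5598, 15–29=20384, 30–44=5096, 45+=23584
— Period 2 —
Births: 20384 × 0.404 = 8235  |  5096 × 0.174 = 887 — total 9122
Band 2: 5598 × 0.98 = 5486
Band 3: 20384 × 0.98 = 19976
Band 4: 5096 × 0.97 + 23584 × 0.417 = 4943 + 9835 = 14778
Population now: 0–14=9122, 15–29=5486, 30–44=19976, 45+=14778
— Period 3 —
Births: 5486 × 0.404 = 2216  |  19976 × 0.174 = 3476 — total 5692
Band 2: 9122 × 0.98 = 8940
Band 3: 5486 × 0.98 = 5376
Band 4: 19976 × 0.97 + 14778 × 0.417 = 19377 + 6162 = 25539
Population now: 0–14=5692, 15–29=8940, 30–44=5376, 45+=25539
— Period 4 —
Births: 8940 × 0.404 = 3612  |  5376 × 0.174 = 935 — total 4547
Band 2: 5692 × 0.98 = 5578
Band 3: 8940 × 0.98 = 8761
Band 4: 5376 × 0.97 + 25539 × 0.417 = 5215 + 10650 = 15865
Population now: 0–14=4547, 15–29=5578, 30–44=8761, 45+=15865
Total after period 4: 4547 + 5578 + 8761 + 15865 = 34751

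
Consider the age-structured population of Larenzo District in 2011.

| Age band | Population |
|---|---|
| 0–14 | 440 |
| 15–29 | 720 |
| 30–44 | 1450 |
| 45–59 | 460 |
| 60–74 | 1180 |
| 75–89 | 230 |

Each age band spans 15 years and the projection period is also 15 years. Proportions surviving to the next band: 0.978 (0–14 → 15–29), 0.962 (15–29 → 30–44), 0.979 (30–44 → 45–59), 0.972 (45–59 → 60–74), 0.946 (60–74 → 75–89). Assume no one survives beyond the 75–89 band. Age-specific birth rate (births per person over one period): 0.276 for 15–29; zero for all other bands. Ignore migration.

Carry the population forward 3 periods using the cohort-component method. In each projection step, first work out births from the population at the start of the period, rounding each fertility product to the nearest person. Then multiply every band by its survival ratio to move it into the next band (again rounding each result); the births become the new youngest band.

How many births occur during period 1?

Period 1.
Births: 720 × 0.276 = 199
15–29: 440 × 0.978 = 430
30–44: 720 × 0.962 = 693
45–59: 1450 × 0.979 = 1420
60–74: 460 × 0.972 = 447
75–89: 1180 × 0.946 = 1116
End of period: [199, 430, 693, 1420, 447, 1116]

199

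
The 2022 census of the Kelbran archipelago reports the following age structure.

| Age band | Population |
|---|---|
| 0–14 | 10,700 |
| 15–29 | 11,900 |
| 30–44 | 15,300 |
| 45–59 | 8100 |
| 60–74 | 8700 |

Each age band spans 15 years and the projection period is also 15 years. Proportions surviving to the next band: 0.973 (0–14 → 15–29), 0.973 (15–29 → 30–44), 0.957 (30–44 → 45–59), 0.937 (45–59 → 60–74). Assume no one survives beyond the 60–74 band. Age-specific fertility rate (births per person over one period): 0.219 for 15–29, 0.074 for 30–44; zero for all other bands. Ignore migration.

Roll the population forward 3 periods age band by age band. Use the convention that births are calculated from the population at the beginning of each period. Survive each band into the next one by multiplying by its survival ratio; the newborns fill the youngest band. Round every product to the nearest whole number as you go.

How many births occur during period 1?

3738

After projecting period 1:
Births: 11900 × 0.219 = 2606, 15300 × 0.074 = 1132 — total 3738
15–29: 10700 × 0.973 = 10411
30–44: 11900 × 0.973 = 11579
45–59: 15300 × 0.957 = 14642
60–74: 8100 × 0.937 = 7590
End of period: [3738, 10411, 11579, 14642, 7590]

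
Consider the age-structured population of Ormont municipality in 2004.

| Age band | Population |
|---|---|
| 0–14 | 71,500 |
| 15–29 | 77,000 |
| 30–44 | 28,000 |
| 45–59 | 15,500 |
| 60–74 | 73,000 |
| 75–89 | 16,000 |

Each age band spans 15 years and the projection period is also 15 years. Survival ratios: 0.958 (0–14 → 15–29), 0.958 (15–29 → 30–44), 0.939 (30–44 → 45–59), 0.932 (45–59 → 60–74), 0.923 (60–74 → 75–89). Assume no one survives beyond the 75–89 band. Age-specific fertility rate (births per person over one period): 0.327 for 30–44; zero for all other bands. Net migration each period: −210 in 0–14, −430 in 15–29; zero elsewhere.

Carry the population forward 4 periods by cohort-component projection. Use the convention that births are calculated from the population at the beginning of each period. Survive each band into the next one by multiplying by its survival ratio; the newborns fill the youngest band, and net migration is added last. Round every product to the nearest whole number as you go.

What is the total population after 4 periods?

167642

Period 1.
Births: 28000 × 0.327 = 9156
15–29: 71500 × 0.958 = 68497
30–44: 77000 × 0.958 = 73766
45–59: 28000 × 0.939 = 26292
60–74: 15500 × 0.932 = 14446
75–89: 73000 × 0.923 = 67379
Net migration: 0–14 − 210 → 8946; 15–29 − 430 → 68067
→ [8946, 68067, 73766, 26292, 14446, 67379]
Period 2.
Births: 73766 × 0.327 = 24121
15–29: 8946 × 0.958 = 8570
30–44: 68067 × 0.958 = 65208
45–59: 73766 × 0.939 = 69266
60–74: 26292 × 0.932 = 24504
75–89: 14446 × 0.923 = 13334
Net migration: 0–14 − 210 → 23911; 15–29 − 430 → 8140
→ [23911, 8140, 65208, 69266, 24504, 13334]
Period 3.
Births: 65208 × 0.327 = 21323
15–29: 23911 × 0.958 = 22907
30–44: 8140 × 0.958 = 7798
45–59: 65208 × 0.939 = 61230
60–74: 69266 × 0.932 = 64556
75–89: 24504 × 0.923 = 22617
Net migration: 0–14 − 210 → 21113; 15–29 − 430 → 22477
→ [21113, 22477, 7798, 61230, 64556, 22617]
Period 4.
Births: 7798 × 0.327 = 2550
15–29: 21113 × 0.958 = 20226
30–44: 22477 × 0.958 = 21533
45–59: 7798 × 0.939 = 7322
60–74: 61230 × 0.932 = 57066
75–89: 64556 × 0.923 = 59585
Net migration: 0–14 − 210 → 2340; 15–29 − 430 → 19796
→ [2340, 19796, 21533, 7322, 57066, 59585]
Total after period 4: 2340 + 19796 + 21533 + 7322 + 57066 + 59585 = 167642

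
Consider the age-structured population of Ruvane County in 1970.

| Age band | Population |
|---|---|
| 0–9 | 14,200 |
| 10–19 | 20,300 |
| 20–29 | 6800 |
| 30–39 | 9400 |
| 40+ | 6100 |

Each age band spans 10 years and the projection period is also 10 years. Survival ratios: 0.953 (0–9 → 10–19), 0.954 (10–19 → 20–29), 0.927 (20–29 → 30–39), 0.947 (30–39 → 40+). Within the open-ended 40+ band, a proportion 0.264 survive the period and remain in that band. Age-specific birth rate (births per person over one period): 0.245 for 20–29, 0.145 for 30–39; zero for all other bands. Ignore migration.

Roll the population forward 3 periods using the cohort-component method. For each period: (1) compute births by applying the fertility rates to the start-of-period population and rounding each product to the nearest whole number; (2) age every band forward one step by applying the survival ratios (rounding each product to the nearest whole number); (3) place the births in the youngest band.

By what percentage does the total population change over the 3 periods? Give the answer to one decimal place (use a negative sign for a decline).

Call the groups 1 to 5, youngest first.
— Period 1 —
Births: 6800 × 0.245 = 1666 ; 9400 × 0.145 = 1363 ⇒ total 3029
Group 2: 14200 × 0.953 = 13533
Group 3: 20300 × 0.954 = 19366
Group 4: 6800 × 0.927 = 6304
Group 5: 9400 × 0.947 + 6100 × 0.264 = 8902 + 1610 = 10512
Population now: 0–9=3029, 10–19=13533, 20–29=19366, 30–39=6304, 40+=10512
— Period 2 —
Births: 19366 × 0.245 = 4745 ; 6304 × 0.145 = 914 ⇒ total 5659
Group 2: 3029 × 0.953 = 2887
Group 3: 13533 × 0.954 = 12910
Group 4: 19366 × 0.927 = 17952
Group 5: 6304 × 0.947 + 10512 × 0.264 = 5970 + 2775 = 8745
Population now: 0–9=5659, 10–19=2887, 20–29=12910, 30–39=17952, 40+=8745
— Period 3 —
Births: 12910 × 0.245 = 3163 ; 17952 × 0.145 = 2603 ⇒ total 5766
Group 2: 5659 × 0.953 = 5393
Group 3: 2887 × 0.954 = 2754
Group 4: 12910 × 0.927 = 11968
Group 5: 17952 × 0.947 + 8745 × 0.264 = 17001 + 2309 = 19310
Population now: 0–9=5766, 10–19=5393, 20–29=2754, 30–39=11968, 40+=19310
Total: 56800 → 45191; change = -11609; percentage change = -20.4%

-20.4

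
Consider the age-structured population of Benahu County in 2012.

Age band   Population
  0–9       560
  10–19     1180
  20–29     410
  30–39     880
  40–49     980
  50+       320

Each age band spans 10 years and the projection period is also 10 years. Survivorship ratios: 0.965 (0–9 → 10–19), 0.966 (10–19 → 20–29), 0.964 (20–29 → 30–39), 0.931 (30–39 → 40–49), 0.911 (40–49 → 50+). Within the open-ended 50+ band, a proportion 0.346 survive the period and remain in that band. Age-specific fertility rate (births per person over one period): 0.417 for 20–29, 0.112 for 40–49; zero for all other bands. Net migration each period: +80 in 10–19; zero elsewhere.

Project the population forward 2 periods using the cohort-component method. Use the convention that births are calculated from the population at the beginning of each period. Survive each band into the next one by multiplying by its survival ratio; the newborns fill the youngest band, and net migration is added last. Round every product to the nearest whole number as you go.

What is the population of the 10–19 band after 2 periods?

[period 1]
Births: 410 × 0.417 = 171 ; 980 × 0.112 = 110 — total 281
10–19: 560 × 0.965 = 540
20–29: 1180 × 0.966 = 1140
30–39: 410 × 0.964 = 395
40–49: 880 × 0.931 = 819
50+: 980 × 0.911 + 320 × 0.346 = 893 + 111 = 1004
Net migration: 10–19 + 80 → 620
Giving 281 / 620 / 1140 / 395 / 819 / 1004.
[period 2]
Births: 1140 × 0.417 = 475 ; 819 × 0.112 = 92 — total 567
10–19: 281 × 0.965 = 271
20–29: 620 × 0.966 = 599
30–39: 1140 × 0.964 = 1099
40–49: 395 × 0.931 = 368
50+: 819 × 0.911 + 1004 × 0.346 = 746 + 347 = 1093
Net migration: 10–19 + 80 → 351
Giving 567 / 351 / 599 / 1099 / 368 / 1093.

351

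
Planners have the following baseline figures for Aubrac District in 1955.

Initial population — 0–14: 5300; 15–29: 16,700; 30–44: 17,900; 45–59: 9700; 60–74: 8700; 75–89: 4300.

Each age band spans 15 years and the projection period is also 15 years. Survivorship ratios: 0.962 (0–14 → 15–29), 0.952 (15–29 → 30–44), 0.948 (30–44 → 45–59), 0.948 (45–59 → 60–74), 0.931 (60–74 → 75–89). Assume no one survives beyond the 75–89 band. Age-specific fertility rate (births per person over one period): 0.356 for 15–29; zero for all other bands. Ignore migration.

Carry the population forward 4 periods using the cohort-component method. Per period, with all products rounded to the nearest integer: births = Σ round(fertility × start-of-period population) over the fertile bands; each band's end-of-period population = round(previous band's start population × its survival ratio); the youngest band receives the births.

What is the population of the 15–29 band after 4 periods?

[period 1]
Births: 16700 * 0.356 = 5945
15–29: 5300 * 0.962 = 5099
30–44: 16700 * 0.952 = 15898
45–59: 17900 * 0.948 = 16969
60–74: 9700 * 0.948 = 9196
75–89: 8700 * 0.931 = 8100
→ [5945, 5099, 15898, 16969, 9196, 8100]
[period 2]
Births: 5099 * 0.356 = 1815
15–29: 5945 * 0.962 = 5719
30–44: 5099 * 0.952 = 4854
45–59: 15898 * 0.948 = 15071
60–74: 16969 * 0.948 = 16087
75–89: 9196 * 0.931 = 8561
→ [1815, 5719, 4854, 15071, 16087, 8561]
[period 3]
Births: 5719 * 0.356 = 2036
15–29: 1815 * 0.962 = 1746
30–44: 5719 * 0.952 = 5444
45–59: 4854 * 0.948 = 4602
60–74: 15071 * 0.948 = 14287
75–89: 16087 * 0.931 = 14977
→ [2036, 1746, 5444, 4602, 14287, 14977]
[period 4]
Births: 1746 * 0.356 = 622
15–29: 2036 * 0.962 = 1959
30–44: 1746 * 0.952 = 1662
45–59: 5444 * 0.948 = 5161
60–74: 4602 * 0.948 = 4363
75–89: 14287 * 0.931 = 13301
→ [622, 1959, 1662, 5161, 4363, 13301]

1959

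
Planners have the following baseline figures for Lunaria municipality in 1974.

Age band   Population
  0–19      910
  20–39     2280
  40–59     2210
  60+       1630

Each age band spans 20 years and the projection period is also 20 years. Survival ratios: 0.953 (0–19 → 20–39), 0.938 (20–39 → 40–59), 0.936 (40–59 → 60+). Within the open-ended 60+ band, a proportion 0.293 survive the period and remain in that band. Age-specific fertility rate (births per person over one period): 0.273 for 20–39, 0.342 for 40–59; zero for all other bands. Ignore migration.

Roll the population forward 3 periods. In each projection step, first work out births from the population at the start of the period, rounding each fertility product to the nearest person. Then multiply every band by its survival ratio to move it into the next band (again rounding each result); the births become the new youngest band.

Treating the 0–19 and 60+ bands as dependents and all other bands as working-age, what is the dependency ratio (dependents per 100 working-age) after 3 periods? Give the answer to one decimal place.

Period 1:
Births: 2280 × 0.273 = 622, 2210 × 0.342 = 756 — total 1378
20–39: 910 × 0.953 = 867
40–59: 2280 × 0.938 = 2139
60+: 2210 × 0.936 + 1630 × 0.293 = 2069 + 478 = 2547
Giving 1378 / 867 / 2139 / 2547.
Period 2:
Births: 867 × 0.273 = 237, 2139 × 0.342 = 732 — total 969
20–39: 1378 × 0.953 = 1313
40–59: 867 × 0.938 = 813
60+: 2139 × 0.936 + 2547 × 0.293 = 2002 + 746 = 2748
Giving 969 / 1313 / 813 / 2748.
Period 3:
Births: 1313 × 0.273 = 358, 813 × 0.342 = 278 — total 636
20–39: 969 × 0.953 = 923
40–59: 1313 × 0.938 = 1232
60+: 813 × 0.936 + 2748 × 0.293 = 761 + 805 = 1566
Giving 636 / 923 / 1232 / 1566.
Dependents (band 0–19 + band 60+) = 636 + 1566 = 2202; working-age = 2155; ratio = 2202/2155 × 100 = 102.2

102.2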